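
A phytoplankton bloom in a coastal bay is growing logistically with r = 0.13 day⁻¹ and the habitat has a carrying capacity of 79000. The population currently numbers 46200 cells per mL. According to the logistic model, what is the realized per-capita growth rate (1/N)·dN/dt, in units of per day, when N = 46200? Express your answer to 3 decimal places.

0.054 per day

(1/N)·dN/dt = r(1 − N/K) = 0.13 × (1 − 46200/79000).
= 0.13 × 0.41519 = 0.053975.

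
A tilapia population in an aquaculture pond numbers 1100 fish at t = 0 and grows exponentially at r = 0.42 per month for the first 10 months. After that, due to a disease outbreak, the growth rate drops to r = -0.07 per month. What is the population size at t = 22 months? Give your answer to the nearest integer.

Phase 1: N(10) = 1100·e^(0.42×10) = 1100·e^4.2 = 73355.
Phase 2 runs for 22 − 10 = 12 months at r = -0.07.
N(22) = 73355·e^(-0.07×12) = 73355·e^-0.84 = 31668.1.

31668 fish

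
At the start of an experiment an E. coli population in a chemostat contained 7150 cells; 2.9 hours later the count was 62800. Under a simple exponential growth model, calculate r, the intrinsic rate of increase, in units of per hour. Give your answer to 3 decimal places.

From N(t) = N₀·e^(rt): e^(r·2.9) = 62800/7150 = 8.7832.
r·2.9 = ln(8.7832) = 2.1728, so r = 2.1728/2.9 = 0.74926.

0.749 per hour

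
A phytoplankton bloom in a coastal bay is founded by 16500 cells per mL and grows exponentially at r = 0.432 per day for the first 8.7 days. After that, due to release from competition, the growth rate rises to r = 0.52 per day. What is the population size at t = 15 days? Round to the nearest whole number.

18727726 cells per mL

Phase 1: N(8.7) = 16500·e^(0.432×8.7) = 16500·e^3.758 = 707516.
Phase 2 runs for 15 − 8.7 = 6.3 days at r = 0.52.
N(15) = 707516·e^(0.52×6.3) = 707516·e^3.276 = 1.872773×10^7.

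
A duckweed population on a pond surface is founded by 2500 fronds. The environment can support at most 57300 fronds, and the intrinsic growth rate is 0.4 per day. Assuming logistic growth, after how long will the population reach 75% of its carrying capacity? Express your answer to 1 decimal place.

A = (K − N₀)/N₀ = (57300 − 2500)/2500 = 21.92.
Solve 57300/(1 + 21.92·e^(−0.4t)) = 42975: 1 + 21.92·e^(−0.4t) = 1.3333, so e^(−0.4t) = 0.0152068.
−0.4·t = ln(0.0152068) = -4.186, so t = 4.186/0.4 = 10.465.

10.5 days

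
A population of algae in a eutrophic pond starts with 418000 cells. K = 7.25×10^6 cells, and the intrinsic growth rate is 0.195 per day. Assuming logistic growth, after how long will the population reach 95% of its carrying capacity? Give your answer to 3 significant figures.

A = (K − N₀)/N₀ = (7.25×10^6 − 418000)/418000 = 16.344.
Solve 7.25×10^6/(1 + 16.344·e^(−0.195t)) = 6.8875×10^6: 1 + 16.344·e^(−0.195t) = 1.0526, so e^(−0.195t) = 0.00322014.
−0.195·t = ln(0.00322014) = -5.7383, so t = 5.7383/0.195 = 29.427.

29.4 days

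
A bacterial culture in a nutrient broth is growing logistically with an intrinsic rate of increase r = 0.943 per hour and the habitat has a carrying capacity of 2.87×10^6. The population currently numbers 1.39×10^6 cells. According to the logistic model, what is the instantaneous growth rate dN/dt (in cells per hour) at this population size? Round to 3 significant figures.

676000 cells per hour

dN/dt = rN(1 − N/K) = 0.943 × 1.39×10^6 × (1 − 1.39×10^6/2.87×10^6).
1 − 1.39×10^6/2.87×10^6 = 0.51568; dN/dt = 0.943 × 1.39×10^6 × 0.51568 = 6.75937×10^5.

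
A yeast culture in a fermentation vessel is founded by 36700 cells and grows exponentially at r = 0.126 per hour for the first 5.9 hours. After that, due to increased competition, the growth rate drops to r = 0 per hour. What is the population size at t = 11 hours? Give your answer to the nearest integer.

Phase 1: N(5.9) = 36700·e^(0.126×5.9) = 36700·e^0.7434 = 77182.8.
Phase 2 runs for 11 − 5.9 = 5.1 hours at r = 0.
N(11) = 77182.8·e^(0×5.1) = 77182.8·e^-0 = 77182.8.

77183 cells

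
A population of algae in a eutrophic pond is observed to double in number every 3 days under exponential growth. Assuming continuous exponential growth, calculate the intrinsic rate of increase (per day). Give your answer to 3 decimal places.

0.231 per day

r = ln(2)/t_d = 0.6931/3 = 0.23105.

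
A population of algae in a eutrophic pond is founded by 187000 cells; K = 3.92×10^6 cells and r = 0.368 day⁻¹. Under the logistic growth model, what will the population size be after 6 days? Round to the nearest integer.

A = (K − N₀)/N₀ = (3.92×10^6 − 187000)/187000 = 19.963.
N(t) = K/(1 + A·e^(−rt)) = 3.92×10^6/(1 + 19.963×e^(−0.368×6)).
e^(−2.208) = 0.10992; denominator = 1 + 19.963×0.10992 = 3.1943.
N = 3.92×10^6/3.1943 = 1.227189×10^6.

1227189 cells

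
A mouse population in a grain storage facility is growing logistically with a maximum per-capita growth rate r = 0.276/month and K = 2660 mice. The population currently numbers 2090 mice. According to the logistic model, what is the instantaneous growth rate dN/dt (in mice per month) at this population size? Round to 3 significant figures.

124 mice per month

dN/dt = rN(1 − N/K) = 0.276 × 2090 × (1 − 2090/2660).
1 − 2090/2660 = 0.21429; dN/dt = 0.276 × 2090 × 0.21429 = 123.61.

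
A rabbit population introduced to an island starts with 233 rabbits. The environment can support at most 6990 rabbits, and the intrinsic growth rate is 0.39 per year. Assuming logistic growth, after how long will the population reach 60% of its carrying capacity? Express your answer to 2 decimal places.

A = (K − N₀)/N₀ = (6990 − 233)/233 = 29.
Solve 6990/(1 + 29·e^(−0.39t)) = 4194: 1 + 29·e^(−0.39t) = 1.6667, so e^(−0.39t) = 0.0229885.
−0.39·t = ln(0.0229885) = -3.7728, so t = 3.7728/0.39 = 9.6737.

9.67 years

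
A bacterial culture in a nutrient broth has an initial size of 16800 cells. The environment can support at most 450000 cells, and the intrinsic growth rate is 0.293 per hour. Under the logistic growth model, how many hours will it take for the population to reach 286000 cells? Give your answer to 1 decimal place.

13.0 hours

A = (K − N₀)/N₀ = (450000 − 16800)/16800 = 25.786.
Solve 450000/(1 + 25.786·e^(−0.293t)) = 286000: 1 + 25.786·e^(−0.293t) = 1.5734, so e^(−0.293t) = 0.0222381.
−0.293·t = ln(0.0222381) = -3.8059, so t = 3.8059/0.293 = 12.99.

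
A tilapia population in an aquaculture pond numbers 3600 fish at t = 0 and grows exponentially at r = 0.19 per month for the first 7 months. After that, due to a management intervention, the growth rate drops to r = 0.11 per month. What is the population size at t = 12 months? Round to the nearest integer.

Phase 1: N(7) = 3600·e^(0.19×7) = 3600·e^1.33 = 13611.8.
Phase 2 runs for 12 − 7 = 5 months at r = 0.11.
N(12) = 13611.8·e^(0.11×5) = 13611.8·e^0.55 = 23592.6.

23593 fish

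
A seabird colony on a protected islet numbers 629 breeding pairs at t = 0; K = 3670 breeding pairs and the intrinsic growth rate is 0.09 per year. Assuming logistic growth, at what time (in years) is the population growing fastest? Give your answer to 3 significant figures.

17.5 years

Logistic growth is fastest at N = K/2 = 1835.
A = (K − N₀)/N₀ = 4.8347. Set K/(1 + A·e^(−rt)) = K/2 → A·e^(−rt) = 1.
e^(−0.09t) = 1/4.8347 = 0.20684, so t = ln(4.8347)/0.09 = 1.5758/0.09 = 17.509.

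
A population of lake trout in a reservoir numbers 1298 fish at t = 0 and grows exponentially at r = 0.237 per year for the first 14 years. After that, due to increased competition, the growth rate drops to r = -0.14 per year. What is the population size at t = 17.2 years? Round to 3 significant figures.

22900 fish

Phase 1: N(14) = 1298·e^(0.237×14) = 1298·e^3.318 = 35831.4.
Phase 2 runs for 17.2 − 14 = 3.2 years at r = -0.14.
N(17.2) = 35831.4·e^(-0.14×3.2) = 35831.4·e^-0.448 = 22892.8.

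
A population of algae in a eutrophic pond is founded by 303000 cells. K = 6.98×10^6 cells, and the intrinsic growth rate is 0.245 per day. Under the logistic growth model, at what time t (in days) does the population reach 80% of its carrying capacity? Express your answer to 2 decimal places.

18.28 days

A = (K − N₀)/N₀ = (6.98×10^6 − 303000)/303000 = 22.036.
Solve 6.98×10^6/(1 + 22.036·e^(−0.245t)) = 5.584×10^6: 1 + 22.036·e^(−0.245t) = 1.25, so e^(−0.245t) = 0.0113449.
−0.245·t = ln(0.0113449) = -4.479, so t = 4.479/0.245 = 18.282.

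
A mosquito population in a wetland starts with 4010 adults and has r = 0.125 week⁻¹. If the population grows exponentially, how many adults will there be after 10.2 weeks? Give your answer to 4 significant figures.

N(t) = N₀·e^(rt) = 4010 × e^(0.125×10.2) = 4010 × e^1.275.
e^1.275 ≈ 3.5787, so N ≈ 4010 × 3.5787 = 14350.6.

14350 adults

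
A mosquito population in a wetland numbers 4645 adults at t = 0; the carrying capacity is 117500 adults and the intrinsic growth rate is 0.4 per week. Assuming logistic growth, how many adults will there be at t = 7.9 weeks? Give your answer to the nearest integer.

57860 adults

A = (K − N₀)/N₀ = (117500 − 4645)/4645 = 24.296.
N(t) = K/(1 + A·e^(−rt)) = 117500/(1 + 24.296×e^(−0.4×7.9)).
e^(−3.16) = 0.042426; denominator = 1 + 24.296×0.042426 = 2.0308.
N = 117500/2.0308 = 57859.6.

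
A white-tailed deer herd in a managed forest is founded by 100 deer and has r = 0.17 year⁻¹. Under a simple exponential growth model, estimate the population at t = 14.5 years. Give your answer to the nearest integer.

N(t) = N₀·e^(rt) = 100 × e^(0.17×14.5) = 100 × e^2.465.
e^2.465 ≈ 11.763, so N ≈ 100 × 11.763 = 1176.35.

1176 deer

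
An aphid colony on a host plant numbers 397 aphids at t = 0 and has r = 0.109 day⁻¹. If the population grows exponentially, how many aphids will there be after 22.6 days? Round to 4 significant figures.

4663 aphids

N(t) = N₀·e^(rt) = 397 × e^(0.109×22.6) = 397 × e^2.463.
e^2.463 ≈ 11.745, so N ≈ 397 × 11.745 = 4662.64.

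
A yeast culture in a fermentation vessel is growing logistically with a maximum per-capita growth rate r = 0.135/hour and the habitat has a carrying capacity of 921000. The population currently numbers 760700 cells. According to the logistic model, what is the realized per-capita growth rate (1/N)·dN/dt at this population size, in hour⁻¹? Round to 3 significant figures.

(1/N)·dN/dt = r(1 − N/K) = 0.135 × (1 − 760700/921000).
= 0.135 × 0.17405 = 0.023497.

0.0235 per hour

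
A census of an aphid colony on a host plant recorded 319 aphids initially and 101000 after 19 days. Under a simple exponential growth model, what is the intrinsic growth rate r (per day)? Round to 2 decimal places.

From N(t) = N₀·e^(rt): e^(r·19) = 101000/319 = 316.61.
r·19 = ln(316.61) = 5.7577, so r = 5.7577/19 = 0.30304.

0.30 per day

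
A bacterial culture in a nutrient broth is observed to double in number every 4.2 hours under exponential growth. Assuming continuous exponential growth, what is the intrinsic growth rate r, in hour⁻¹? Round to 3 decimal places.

r = ln(2)/t_d = 0.6931/4.2 = 0.16504.

0.165 per hour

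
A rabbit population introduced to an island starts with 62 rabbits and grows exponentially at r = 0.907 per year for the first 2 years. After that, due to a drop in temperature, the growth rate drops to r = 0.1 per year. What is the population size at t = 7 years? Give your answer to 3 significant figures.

627 rabbits

Phase 1: N(2) = 62·e^(0.907×2) = 62·e^1.814 = 380.366.
Phase 2 runs for 7 − 2 = 5 years at r = 0.1.
N(7) = 380.366·e^(0.1×5) = 380.366·e^0.5 = 627.118.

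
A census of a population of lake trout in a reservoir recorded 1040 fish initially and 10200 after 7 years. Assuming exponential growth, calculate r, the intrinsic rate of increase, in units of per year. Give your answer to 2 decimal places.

From N(t) = N₀·e^(rt): e^(r·7) = 10200/1040 = 9.8077.
r·7 = ln(9.8077) = 2.2832, so r = 2.2832/7 = 0.32617.

0.33 per year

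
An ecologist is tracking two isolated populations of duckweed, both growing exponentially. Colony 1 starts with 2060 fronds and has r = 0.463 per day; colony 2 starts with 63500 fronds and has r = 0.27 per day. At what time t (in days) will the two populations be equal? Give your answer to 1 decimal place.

Set 2060·e^(0.463t) = 63500·e^(0.27t).
e^((0.463 − 0.27)t) = 63500/2060 → e^(0.193·t) = 30.825.
0.193·t = ln(30.825) = 3.4283, so t = 3.4283/0.193 = 17.763.

17.8 days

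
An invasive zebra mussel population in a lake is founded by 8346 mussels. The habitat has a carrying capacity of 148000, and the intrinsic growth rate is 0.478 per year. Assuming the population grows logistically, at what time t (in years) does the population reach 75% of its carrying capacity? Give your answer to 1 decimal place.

A = (K − N₀)/N₀ = (148000 − 8346)/8346 = 16.733.
Solve 148000/(1 + 16.733·e^(−0.478t)) = 111000: 1 + 16.733·e^(−0.478t) = 1.3333, so e^(−0.478t) = 0.0199207.
−0.478·t = ln(0.0199207) = -3.916, so t = 3.916/0.478 = 8.1925.

8.2 years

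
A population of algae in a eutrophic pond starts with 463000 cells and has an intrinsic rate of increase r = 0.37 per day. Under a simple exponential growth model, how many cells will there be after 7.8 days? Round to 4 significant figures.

8298000 cells

N(t) = N₀·e^(rt) = 463000 × e^(0.37×7.8) = 463000 × e^2.886.
e^2.886 ≈ 17.921, so N ≈ 463000 × 17.921 = 8.297645×10^6.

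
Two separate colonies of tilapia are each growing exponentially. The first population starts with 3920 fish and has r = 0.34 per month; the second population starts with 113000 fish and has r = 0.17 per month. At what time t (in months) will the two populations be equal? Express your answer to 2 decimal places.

19.77 months

Set 3920·e^(0.34t) = 113000·e^(0.17t).
e^((0.34 − 0.17)t) = 113000/3920 → e^(0.17·t) = 28.827.
0.17·t = ln(28.827) = 3.3613, so t = 3.3613/0.17 = 19.772.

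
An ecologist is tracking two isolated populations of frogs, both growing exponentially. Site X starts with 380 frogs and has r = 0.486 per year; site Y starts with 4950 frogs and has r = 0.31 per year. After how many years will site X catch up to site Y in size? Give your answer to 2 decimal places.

Set 380·e^(0.486t) = 4950·e^(0.31t).
e^((0.486 − 0.31)t) = 4950/380 → e^(0.176·t) = 13.026.
0.176·t = ln(13.026) = 2.567, so t = 2.567/0.176 = 14.585.

14.59 years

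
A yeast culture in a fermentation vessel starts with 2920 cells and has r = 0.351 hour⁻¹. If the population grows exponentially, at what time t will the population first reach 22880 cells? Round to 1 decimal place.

5.9 hours

Set N₀·e^(rt) = 22880: e^(0.351·t) = 22880/2920 = 7.8356.
0.351·t = ln(7.8356) = 2.0587, so t = 2.0587/0.351 = 5.8652.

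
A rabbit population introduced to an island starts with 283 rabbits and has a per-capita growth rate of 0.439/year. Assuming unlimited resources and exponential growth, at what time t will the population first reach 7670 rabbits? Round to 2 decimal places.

7.52 years

Set N₀·e^(rt) = 7670: e^(0.439·t) = 7670/283 = 27.102.
0.439·t = ln(27.102) = 3.2996, so t = 3.2996/0.439 = 7.5162.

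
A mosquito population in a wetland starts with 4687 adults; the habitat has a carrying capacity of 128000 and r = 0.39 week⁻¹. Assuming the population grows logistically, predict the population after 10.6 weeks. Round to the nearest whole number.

90049 adults

A = (K − N₀)/N₀ = (128000 − 4687)/4687 = 26.31.
N(t) = K/(1 + A·e^(−rt)) = 128000/(1 + 26.31×e^(−0.39×10.6)).
e^(−4.134) = 0.016019; denominator = 1 + 26.31×0.016019 = 1.4214.
N = 128000/1.4214 = 90049.2.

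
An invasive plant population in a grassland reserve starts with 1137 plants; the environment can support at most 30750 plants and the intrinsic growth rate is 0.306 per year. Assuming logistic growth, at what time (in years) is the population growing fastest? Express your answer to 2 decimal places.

Logistic growth is fastest at N = K/2 = 15375.
A = (K − N₀)/N₀ = 26.045. Set K/(1 + A·e^(−rt)) = K/2 → A·e^(−rt) = 1.
e^(−0.306t) = 1/26.045 = 0.0383953, so t = ln(26.045)/0.306 = 3.2598/0.306 = 10.653.

10.65 years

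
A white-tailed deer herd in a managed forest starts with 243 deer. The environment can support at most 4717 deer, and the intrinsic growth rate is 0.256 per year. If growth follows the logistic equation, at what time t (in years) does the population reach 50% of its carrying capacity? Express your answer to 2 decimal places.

11.38 years

A = (K − N₀)/N₀ = (4717 − 243)/243 = 18.412.
Solve 4717/(1 + 18.412·e^(−0.256t)) = 2358.5: 1 + 18.412·e^(−0.256t) = 2, so e^(−0.256t) = 0.0543138.
−0.256·t = ln(0.0543138) = -2.913, so t = 2.913/0.256 = 11.379.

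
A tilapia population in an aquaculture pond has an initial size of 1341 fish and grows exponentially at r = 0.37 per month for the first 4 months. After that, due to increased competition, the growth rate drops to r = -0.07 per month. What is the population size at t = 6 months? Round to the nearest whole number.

Phase 1: N(4) = 1341·e^(0.37×4) = 1341·e^1.48 = 5890.94.
Phase 2 runs for 6 − 4 = 2 months at r = -0.07.
N(6) = 5890.94·e^(-0.07×2) = 5890.94·e^-0.14 = 5121.34.

5121 fish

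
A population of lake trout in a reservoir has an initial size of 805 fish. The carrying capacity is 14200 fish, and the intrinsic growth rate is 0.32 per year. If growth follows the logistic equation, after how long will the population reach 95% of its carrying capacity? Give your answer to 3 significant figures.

A = (K − N₀)/N₀ = (14200 − 805)/805 = 16.64.
Solve 14200/(1 + 16.64·e^(−0.32t)) = 13490: 1 + 16.64·e^(−0.32t) = 1.0526, so e^(−0.32t) = 0.003163.
−0.32·t = ln(0.003163) = -5.7562, so t = 5.7562/0.32 = 17.988.

18.0 years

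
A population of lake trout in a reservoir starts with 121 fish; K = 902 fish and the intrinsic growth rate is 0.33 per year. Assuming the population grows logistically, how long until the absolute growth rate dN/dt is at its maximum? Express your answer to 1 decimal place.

5.7 years

Logistic growth is fastest at N = K/2 = 451.
A = (K − N₀)/N₀ = 6.4545. Set K/(1 + A·e^(−rt)) = K/2 → A·e^(−rt) = 1.
e^(−0.33t) = 1/6.4545 = 0.15493, so t = ln(6.4545)/0.33 = 1.8648/0.33 = 5.6509.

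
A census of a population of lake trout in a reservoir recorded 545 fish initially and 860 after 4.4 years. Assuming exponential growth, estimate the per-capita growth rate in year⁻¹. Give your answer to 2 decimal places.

From N(t) = N₀·e^(rt): e^(r·4.4) = 860/545 = 1.578.
r·4.4 = ln(1.578) = 0.45615, so r = 0.45615/4.4 = 0.10367.

0.10 per year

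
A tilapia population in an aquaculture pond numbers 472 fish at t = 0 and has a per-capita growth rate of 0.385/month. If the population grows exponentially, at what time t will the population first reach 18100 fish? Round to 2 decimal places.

9.47 months

Set N₀·e^(rt) = 18100: e^(0.385·t) = 18100/472 = 38.347.
0.385·t = ln(38.347) = 3.6467, so t = 3.6467/0.385 = 9.4719.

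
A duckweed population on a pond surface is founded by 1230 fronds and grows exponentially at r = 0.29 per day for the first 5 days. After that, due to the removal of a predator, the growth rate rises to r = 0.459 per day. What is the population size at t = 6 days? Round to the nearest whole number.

8298 fronds

Phase 1: N(5) = 1230·e^(0.29×5) = 1230·e^1.45 = 5243.63.
Phase 2 runs for 6 − 5 = 1 days at r = 0.459.
N(6) = 5243.63·e^(0.459×1) = 5243.63·e^0.459 = 8298.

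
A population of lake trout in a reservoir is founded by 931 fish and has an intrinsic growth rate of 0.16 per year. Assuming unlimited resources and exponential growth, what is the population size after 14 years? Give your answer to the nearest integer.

8745 fish

N(t) = N₀·e^(rt) = 931 × e^(0.16×14) = 931 × e^2.24.
e^2.24 ≈ 9.3933, so N ≈ 931 × 9.3933 = 8745.19.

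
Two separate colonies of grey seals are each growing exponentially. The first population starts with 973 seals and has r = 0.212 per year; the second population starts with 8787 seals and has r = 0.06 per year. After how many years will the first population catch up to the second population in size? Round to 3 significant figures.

14.5 years

Set 973·e^(0.212t) = 8787·e^(0.06t).
e^((0.212 − 0.06)t) = 8787/973 → e^(0.152·t) = 9.0308.
0.152·t = ln(9.0308) = 2.2006, so t = 2.2006/0.152 = 14.478.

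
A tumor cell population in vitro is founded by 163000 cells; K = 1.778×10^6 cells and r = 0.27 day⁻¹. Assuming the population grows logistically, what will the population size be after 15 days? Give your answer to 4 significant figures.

A = (K − N₀)/N₀ = (1.778×10^6 − 163000)/163000 = 9.908.
N(t) = K/(1 + A·e^(−rt)) = 1.778×10^6/(1 + 9.908×e^(−0.27×15)).
e^(−4.05) = 0.017422; denominator = 1 + 9.908×0.017422 = 1.1726.
N = 1.778×10^6/1.1726 = 1.516262×10^6.

1516000 cells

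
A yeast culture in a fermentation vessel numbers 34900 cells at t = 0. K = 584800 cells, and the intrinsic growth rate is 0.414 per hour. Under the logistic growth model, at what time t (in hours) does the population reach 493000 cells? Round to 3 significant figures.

A = (K − N₀)/N₀ = (584800 − 34900)/34900 = 15.756.
Solve 584800/(1 + 15.756·e^(−0.414t)) = 493000: 1 + 15.756·e^(−0.414t) = 1.1862, so e^(−0.414t) = 0.0118178.
−0.414·t = ln(0.0118178) = -4.4381, so t = 4.4381/0.414 = 10.72.

10.7 hours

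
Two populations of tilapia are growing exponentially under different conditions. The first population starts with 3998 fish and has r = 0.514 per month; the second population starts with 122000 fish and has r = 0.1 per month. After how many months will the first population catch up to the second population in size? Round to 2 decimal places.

8.26 months

Set 3998·e^(0.514t) = 122000·e^(0.1t).
e^((0.514 − 0.1)t) = 122000/3998 → e^(0.414·t) = 30.515.
0.414·t = ln(30.515) = 3.4182, so t = 3.4182/0.414 = 8.2566.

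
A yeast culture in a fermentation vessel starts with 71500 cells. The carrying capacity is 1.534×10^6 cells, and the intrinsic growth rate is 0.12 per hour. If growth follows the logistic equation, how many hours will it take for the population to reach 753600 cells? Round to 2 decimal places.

A = (K − N₀)/N₀ = (1.534×10^6 − 71500)/71500 = 20.455.
Solve 1.534×10^6/(1 + 20.455·e^(−0.12t)) = 753600: 1 + 20.455·e^(−0.12t) = 2.0356, so e^(−0.12t) = 0.0506275.
−0.12·t = ln(0.0506275) = -2.9833, so t = 2.9833/0.12 = 24.861.

24.86 hours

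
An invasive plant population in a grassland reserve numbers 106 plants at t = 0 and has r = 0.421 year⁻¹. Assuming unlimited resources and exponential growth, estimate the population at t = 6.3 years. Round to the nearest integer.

N(t) = N₀·e^(rt) = 106 × e^(0.421×6.3) = 106 × e^2.652.
e^2.652 ≈ 14.187, so N ≈ 106 × 14.187 = 1503.78.

1504 plants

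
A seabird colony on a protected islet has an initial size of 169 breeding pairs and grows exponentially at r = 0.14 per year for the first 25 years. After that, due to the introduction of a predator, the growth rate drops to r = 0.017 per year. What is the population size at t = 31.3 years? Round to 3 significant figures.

Phase 1: N(25) = 169·e^(0.14×25) = 169·e^3.5 = 5596.51.
Phase 2 runs for 31.3 − 25 = 6.3 years at r = 0.017.
N(31.3) = 5596.51·e^(0.017×6.3) = 5596.51·e^0.1071 = 6229.17.

6230 breeding pairs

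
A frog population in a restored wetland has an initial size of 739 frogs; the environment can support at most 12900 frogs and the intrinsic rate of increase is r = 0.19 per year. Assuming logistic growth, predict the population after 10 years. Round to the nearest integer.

A = (K − N₀)/N₀ = (12900 − 739)/739 = 16.456.
N(t) = K/(1 + A·e^(−rt)) = 12900/(1 + 16.456×e^(−0.19×10)).
e^(−1.9) = 0.14957; denominator = 1 + 16.456×0.14957 = 3.4613.
N = 12900/3.4613 = 3726.92.

3727 frogs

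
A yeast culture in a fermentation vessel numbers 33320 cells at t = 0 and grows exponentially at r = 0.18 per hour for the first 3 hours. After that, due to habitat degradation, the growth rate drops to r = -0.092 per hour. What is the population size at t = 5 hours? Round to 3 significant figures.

Phase 1: N(3) = 33320·e^(0.18×3) = 33320·e^0.54 = 57177.3.
Phase 2 runs for 5 − 3 = 2 hours at r = -0.092.
N(5) = 57177.3·e^(-0.092×2) = 57177.3·e^-0.184 = 47567.9.

47600 cells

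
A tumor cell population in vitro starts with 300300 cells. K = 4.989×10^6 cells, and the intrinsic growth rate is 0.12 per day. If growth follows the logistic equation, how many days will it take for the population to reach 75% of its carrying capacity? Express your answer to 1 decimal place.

A = (K − N₀)/N₀ = (4.989×10^6 − 300300)/300300 = 15.613.
Solve 4.989×10^6/(1 + 15.613·e^(−0.12t)) = 3.74175×10^6: 1 + 15.613·e^(−0.12t) = 1.3333, so e^(−0.12t) = 0.0213492.
−0.12·t = ln(0.0213492) = -3.8467, so t = 3.8467/0.12 = 32.056.

32.1 days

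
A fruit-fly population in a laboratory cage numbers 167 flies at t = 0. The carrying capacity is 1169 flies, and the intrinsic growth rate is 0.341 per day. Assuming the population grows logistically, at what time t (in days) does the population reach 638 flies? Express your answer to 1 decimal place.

A = (K − N₀)/N₀ = (1169 − 167)/167 = 6.
Solve 1169/(1 + 6·e^(−0.341t)) = 638: 1 + 6·e^(−0.341t) = 1.8323, so e^(−0.341t) = 0.138715.
−0.341·t = ln(0.138715) = -1.9753, so t = 1.9753/0.341 = 5.7928.

5.8 days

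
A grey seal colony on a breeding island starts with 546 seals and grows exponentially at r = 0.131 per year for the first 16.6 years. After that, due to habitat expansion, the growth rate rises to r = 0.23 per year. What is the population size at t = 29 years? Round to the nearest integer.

Phase 1: N(16.6) = 546·e^(0.131×16.6) = 546·e^2.175 = 4804.07.
Phase 2 runs for 29 − 16.6 = 12.4 years at r = 0.23.
N(29) = 4804.07·e^(0.23×12.4) = 4804.07·e^2.852 = 83218.

83218 seals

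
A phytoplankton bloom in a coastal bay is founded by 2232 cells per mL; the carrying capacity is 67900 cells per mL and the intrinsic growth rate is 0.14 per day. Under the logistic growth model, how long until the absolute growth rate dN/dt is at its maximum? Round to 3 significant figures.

Logistic growth is fastest at N = K/2 = 33950.
A = (K − N₀)/N₀ = 29.421. Set K/(1 + A·e^(−rt)) = K/2 → A·e^(−rt) = 1.
e^(−0.14t) = 1/29.421 = 0.0339892, so t = ln(29.421)/0.14 = 3.3817/0.14 = 24.155.

24.2 days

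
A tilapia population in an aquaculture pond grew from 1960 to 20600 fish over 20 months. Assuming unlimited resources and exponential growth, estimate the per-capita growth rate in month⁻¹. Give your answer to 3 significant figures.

From N(t) = N₀·e^(rt): e^(r·20) = 20600/1960 = 10.51.
r·20 = ln(10.51) = 2.3523, so r = 2.3523/20 = 0.11762.

0.118 per month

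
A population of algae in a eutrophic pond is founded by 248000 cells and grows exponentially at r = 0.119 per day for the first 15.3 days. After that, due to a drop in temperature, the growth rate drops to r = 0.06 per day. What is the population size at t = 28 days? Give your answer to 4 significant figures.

3282000 cells

Phase 1: N(15.3) = 248000·e^(0.119×15.3) = 248000·e^1.821 = 1.531693×10^6.
Phase 2 runs for 28 − 15.3 = 12.7 days at r = 0.06.
N(28) = 1.531693×10^6·e^(0.06×12.7) = 1.531693×10^6·e^0.762 = 3.281739×10^6.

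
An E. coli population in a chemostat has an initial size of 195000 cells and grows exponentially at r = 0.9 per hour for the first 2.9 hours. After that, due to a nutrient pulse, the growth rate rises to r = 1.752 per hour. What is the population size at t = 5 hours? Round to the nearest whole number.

Phase 1: N(2.9) = 195000·e^(0.9×2.9) = 195000·e^2.61 = 2.651815×10^6.
Phase 2 runs for 5 − 2.9 = 2.1 hours at r = 1.752.
N(5) = 2.651815×10^6·e^(1.752×2.1) = 2.651815×10^6·e^3.679 = 1.050508×10^8.

105050825 cells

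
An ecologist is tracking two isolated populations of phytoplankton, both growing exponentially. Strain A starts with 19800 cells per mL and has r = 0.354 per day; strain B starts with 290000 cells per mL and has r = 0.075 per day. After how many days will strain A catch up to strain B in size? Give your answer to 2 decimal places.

9.62 days

Set 19800·e^(0.354t) = 290000·e^(0.075t).
e^((0.354 − 0.075)t) = 290000/19800 → e^(0.279·t) = 14.646.
0.279·t = ln(14.646) = 2.6842, so t = 2.6842/0.279 = 9.6208.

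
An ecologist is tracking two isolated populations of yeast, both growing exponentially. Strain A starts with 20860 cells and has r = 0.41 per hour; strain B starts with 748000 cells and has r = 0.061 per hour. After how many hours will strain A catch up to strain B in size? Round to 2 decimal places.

10.26 hours

Set 20860·e^(0.41t) = 748000·e^(0.061t).
e^((0.41 − 0.061)t) = 748000/20860 → e^(0.349·t) = 35.858.
0.349·t = ln(35.858) = 3.5796, so t = 3.5796/0.349 = 10.257.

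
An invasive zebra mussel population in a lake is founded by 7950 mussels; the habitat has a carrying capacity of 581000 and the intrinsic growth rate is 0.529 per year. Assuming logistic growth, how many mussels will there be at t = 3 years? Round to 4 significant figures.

36900 mussels

A = (K − N₀)/N₀ = (581000 − 7950)/7950 = 72.082.
N(t) = K/(1 + A·e^(−rt)) = 581000/(1 + 72.082×e^(−0.529×3)).
e^(−1.587) = 0.20454; denominator = 1 + 72.082×0.20454 = 15.743.
N = 581000/15.743 = 36904.2.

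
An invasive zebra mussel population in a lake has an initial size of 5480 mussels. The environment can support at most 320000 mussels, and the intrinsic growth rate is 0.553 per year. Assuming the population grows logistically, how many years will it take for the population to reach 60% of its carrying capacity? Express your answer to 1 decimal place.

8.1 years

A = (K − N₀)/N₀ = (320000 − 5480)/5480 = 57.394.
Solve 320000/(1 + 57.394·e^(−0.553t)) = 192000: 1 + 57.394·e^(−0.553t) = 1.6667, so e^(−0.553t) = 0.0116156.
−0.553·t = ln(0.0116156) = -4.4554, so t = 4.4554/0.553 = 8.0568.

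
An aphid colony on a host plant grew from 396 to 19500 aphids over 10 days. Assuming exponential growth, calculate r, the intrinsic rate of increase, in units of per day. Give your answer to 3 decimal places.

From N(t) = N₀·e^(rt): e^(r·10) = 19500/396 = 49.242.
r·10 = ln(49.242) = 3.8968, so r = 3.8968/10 = 0.38968.

0.390 per day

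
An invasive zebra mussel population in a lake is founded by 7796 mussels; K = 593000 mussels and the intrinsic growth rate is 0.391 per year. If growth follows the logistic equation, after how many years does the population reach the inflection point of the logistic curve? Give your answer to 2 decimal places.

11.04 years

Logistic growth is fastest at N = K/2 = 296500.
A = (K − N₀)/N₀ = 75.065. Set K/(1 + A·e^(−rt)) = K/2 → A·e^(−rt) = 1.
e^(−0.391t) = 1/75.065 = 0.0133219, so t = ln(75.065)/0.391 = 4.3183/0.391 = 11.044.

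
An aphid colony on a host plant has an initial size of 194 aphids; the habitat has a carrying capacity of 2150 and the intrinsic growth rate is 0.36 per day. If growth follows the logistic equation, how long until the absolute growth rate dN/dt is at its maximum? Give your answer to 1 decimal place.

Logistic growth is fastest at N = K/2 = 1075.
A = (K − N₀)/N₀ = 10.082. Set K/(1 + A·e^(−rt)) = K/2 → A·e^(−rt) = 1.
e^(−0.36t) = 1/10.082 = 0.099182, so t = ln(10.082)/0.36 = 2.3108/0.36 = 6.4189.

6.4 days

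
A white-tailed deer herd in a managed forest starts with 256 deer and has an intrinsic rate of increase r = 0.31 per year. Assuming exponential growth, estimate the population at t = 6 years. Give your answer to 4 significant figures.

1644 deer

N(t) = N₀·e^(rt) = 256 × e^(0.31×6) = 256 × e^1.86.
e^1.86 ≈ 6.4237, so N ≈ 256 × 6.4237 = 1644.48.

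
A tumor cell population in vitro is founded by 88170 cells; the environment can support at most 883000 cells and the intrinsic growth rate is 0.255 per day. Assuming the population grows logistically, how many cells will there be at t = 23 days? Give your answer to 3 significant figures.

861000 cells

A = (K − N₀)/N₀ = (883000 − 88170)/88170 = 9.0147.
N(t) = K/(1 + A·e^(−rt)) = 883000/(1 + 9.0147×e^(−0.255×23)).
e^(−5.865) = 0.002837; denominator = 1 + 9.0147×0.002837 = 1.0256.
N = 883000/1.0256 = 860980.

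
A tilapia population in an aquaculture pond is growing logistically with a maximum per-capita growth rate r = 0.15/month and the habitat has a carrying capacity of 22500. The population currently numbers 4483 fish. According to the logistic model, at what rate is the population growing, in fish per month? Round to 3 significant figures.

538 fish per month

dN/dt = rN(1 − N/K) = 0.15 × 4483 × (1 − 4483/22500).
1 − 4483/22500 = 0.80076; dN/dt = 0.15 × 4483 × 0.80076 = 538.47.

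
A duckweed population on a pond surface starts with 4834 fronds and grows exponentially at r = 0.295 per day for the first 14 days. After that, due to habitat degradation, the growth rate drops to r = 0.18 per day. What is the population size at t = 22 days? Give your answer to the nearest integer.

Phase 1: N(14) = 4834·e^(0.295×14) = 4834·e^4.13 = 300568.
Phase 2 runs for 22 − 14 = 8 days at r = 0.18.
N(22) = 300568·e^(0.18×8) = 300568·e^1.44 = 1.268606×10^6.

1268606 fronds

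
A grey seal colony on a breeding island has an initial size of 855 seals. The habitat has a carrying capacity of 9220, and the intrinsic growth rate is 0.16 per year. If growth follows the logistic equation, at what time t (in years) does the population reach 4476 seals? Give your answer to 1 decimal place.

A = (K − N₀)/N₀ = (9220 − 855)/855 = 9.7836.
Solve 9220/(1 + 9.7836·e^(−0.16t)) = 4476: 1 + 9.7836·e^(−0.16t) = 2.0599, so e^(−0.16t) = 0.108332.
−0.16·t = ln(0.108332) = -2.2226, so t = 2.2226/0.16 = 13.891.

13.9 years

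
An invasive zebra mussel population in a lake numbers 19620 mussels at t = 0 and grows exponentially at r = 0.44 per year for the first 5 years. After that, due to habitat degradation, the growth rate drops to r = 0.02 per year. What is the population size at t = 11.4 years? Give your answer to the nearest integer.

201250 mussels

Phase 1: N(5) = 19620·e^(0.44×5) = 19620·e^2.2 = 177071.
Phase 2 runs for 11.4 − 5 = 6.4 years at r = 0.02.
N(11.4) = 177071·e^(0.02×6.4) = 177071·e^0.128 = 201250.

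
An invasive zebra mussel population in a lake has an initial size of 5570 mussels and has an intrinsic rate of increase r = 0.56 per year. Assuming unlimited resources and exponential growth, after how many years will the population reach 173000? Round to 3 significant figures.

Set N₀·e^(rt) = 173000: e^(0.56·t) = 173000/5570 = 31.059.
0.56·t = ln(31.059) = 3.4359, so t = 3.4359/0.56 = 6.1355.

6.14 years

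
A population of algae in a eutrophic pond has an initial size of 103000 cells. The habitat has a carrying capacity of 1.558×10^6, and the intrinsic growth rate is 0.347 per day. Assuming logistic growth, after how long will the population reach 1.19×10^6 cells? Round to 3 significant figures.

11.0 days

A = (K − N₀)/N₀ = (1.558×10^6 − 103000)/103000 = 14.126.
Solve 1.558×10^6/(1 + 14.126·e^(−0.347t)) = 1.19×10^6: 1 + 14.126·e^(−0.347t) = 1.3092, so e^(−0.347t) = 0.0218915.
−0.347·t = ln(0.0218915) = -3.8217, so t = 3.8217/0.347 = 11.013.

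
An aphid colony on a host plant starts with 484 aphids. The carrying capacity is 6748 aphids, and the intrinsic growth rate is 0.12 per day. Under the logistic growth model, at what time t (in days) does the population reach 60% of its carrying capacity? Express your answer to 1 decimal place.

A = (K − N₀)/N₀ = (6748 − 484)/484 = 12.942.
Solve 6748/(1 + 12.942·e^(−0.12t)) = 4048.8: 1 + 12.942·e^(−0.12t) = 1.6667, so e^(−0.12t) = 0.0515113.
−0.12·t = ln(0.0515113) = -2.966, so t = 2.966/0.12 = 24.716.

24.7 days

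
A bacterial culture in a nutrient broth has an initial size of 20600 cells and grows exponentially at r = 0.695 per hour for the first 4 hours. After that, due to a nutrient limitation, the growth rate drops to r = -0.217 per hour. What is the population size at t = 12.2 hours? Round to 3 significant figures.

56000 cells

Phase 1: N(4) = 20600·e^(0.695×4) = 20600·e^2.78 = 332052.
Phase 2 runs for 12.2 − 4 = 8.2 hours at r = -0.217.
N(12.2) = 332052·e^(-0.217×8.2) = 332052·e^-1.779 = 56030.2.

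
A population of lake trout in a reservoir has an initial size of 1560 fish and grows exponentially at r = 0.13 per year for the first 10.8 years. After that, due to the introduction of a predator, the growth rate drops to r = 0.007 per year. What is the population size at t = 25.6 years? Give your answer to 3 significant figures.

Phase 1: N(10.8) = 1560·e^(0.13×10.8) = 1560·e^1.404 = 6351.47.
Phase 2 runs for 25.6 − 10.8 = 14.8 years at r = 0.007.
N(25.6) = 6351.47·e^(0.007×14.8) = 6351.47·e^0.1036 = 7044.77.

7040 fish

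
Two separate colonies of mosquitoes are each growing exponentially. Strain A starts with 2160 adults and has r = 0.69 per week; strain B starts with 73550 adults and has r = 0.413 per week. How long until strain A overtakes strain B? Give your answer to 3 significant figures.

Set 2160·e^(0.69t) = 73550·e^(0.413t).
e^((0.69 − 0.413)t) = 73550/2160 → e^(0.277·t) = 34.051.
0.277·t = ln(34.051) = 3.5279, so t = 3.5279/0.277 = 12.736.

12.7 weeks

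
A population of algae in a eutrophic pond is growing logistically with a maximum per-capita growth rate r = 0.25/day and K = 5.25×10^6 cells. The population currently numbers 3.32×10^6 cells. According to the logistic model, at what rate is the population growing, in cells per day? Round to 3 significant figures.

dN/dt = rN(1 − N/K) = 0.25 × 3.32×10^6 × (1 − 3.32×10^6/5.25×10^6).
1 − 3.32×10^6/5.25×10^6 = 0.36762; dN/dt = 0.25 × 3.32×10^6 × 0.36762 = 3.05124×10^5.

305000 cells per day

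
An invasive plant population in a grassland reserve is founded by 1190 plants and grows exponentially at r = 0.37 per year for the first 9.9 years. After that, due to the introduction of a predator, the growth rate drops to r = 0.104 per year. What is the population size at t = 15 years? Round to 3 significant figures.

Phase 1: N(9.9) = 1190·e^(0.37×9.9) = 1190·e^3.663 = 46383.9.
Phase 2 runs for 15 − 9.9 = 5.1 years at r = 0.104.
N(15) = 46383.9·e^(0.104×5.1) = 46383.9·e^0.5304 = 78834.7.

78800 plants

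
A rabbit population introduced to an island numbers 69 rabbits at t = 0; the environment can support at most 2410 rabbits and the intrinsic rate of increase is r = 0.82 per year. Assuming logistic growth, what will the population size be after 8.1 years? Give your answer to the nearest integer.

2308 rabbits

A = (K − N₀)/N₀ = (2410 − 69)/69 = 33.928.
N(t) = K/(1 + A·e^(−rt)) = 2410/(1 + 33.928×e^(−0.82×8.1)).
e^(−6.642) = 0.0013044; denominator = 1 + 33.928×0.0013044 = 1.0443.
N = 2410/1.0443 = 2307.86.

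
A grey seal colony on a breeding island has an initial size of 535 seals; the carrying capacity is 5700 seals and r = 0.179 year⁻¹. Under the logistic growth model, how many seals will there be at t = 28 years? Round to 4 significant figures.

A = (K − N₀)/N₀ = (5700 − 535)/535 = 9.6542.
N(t) = K/(1 + A·e^(−rt)) = 5700/(1 + 9.6542×e^(−0.179×28)).
e^(−5.012) = 0.0066576; denominator = 1 + 9.6542×0.0066576 = 1.0643.
N = 5700/1.0643 = 5355.77.

5356 seals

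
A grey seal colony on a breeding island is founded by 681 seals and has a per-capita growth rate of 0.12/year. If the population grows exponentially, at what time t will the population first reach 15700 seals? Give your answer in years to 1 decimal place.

26.1 years

Set N₀·e^(rt) = 15700: e^(0.12·t) = 15700/681 = 23.054.
0.12·t = ln(23.054) = 3.1379, so t = 3.1379/0.12 = 26.149.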